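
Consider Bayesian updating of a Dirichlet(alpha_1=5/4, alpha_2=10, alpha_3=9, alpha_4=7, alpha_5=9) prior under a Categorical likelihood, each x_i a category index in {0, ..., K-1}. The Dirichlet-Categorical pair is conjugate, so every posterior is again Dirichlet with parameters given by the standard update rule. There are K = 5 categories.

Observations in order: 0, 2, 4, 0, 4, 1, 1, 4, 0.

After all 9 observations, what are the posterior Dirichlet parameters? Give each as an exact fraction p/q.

obs 1: x=0 → posterior Dirichlet(9/4, 10, 9, 7, 9)
obs 2: x=2 → posterior Dirichlet(9/4, 10, 10, 7, 9)
obs 3: x=4 → posterior Dirichlet(9/4, 10, 10, 7, 10)
obs 4: x=0 → posterior Dirichlet(13/4, 10, 10, 7, 10)
obs 5: x=4 → posterior Dirichlet(13/4, 10, 10, 7, 11)
obs 6: x=1 → posterior Dirichlet(13/4, 11, 10, 7, 11)
obs 7: x=1 → posterior Dirichlet(13/4, 12, 10, 7, 11)
obs 8: x=4 → posterior Dirichlet(13/4, 12, 10, 7, 12)
obs 9: x=0 → posterior Dirichlet(17/4, 12, 10, 7, 12)

alpha_1=17/4, alpha_2=12, alpha_3=10, alpha_4=7, alpha_5=12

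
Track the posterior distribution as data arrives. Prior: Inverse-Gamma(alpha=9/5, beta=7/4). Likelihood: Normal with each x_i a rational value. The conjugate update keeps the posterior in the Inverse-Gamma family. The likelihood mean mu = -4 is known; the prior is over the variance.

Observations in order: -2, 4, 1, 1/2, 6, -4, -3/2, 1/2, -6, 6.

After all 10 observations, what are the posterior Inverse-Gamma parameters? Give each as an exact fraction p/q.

alpha=34/5, beta=1389/8

obs 1: x=-2 → posterior Inverse-Gamma(23/10, 15/4)
obs 2: x=4 → posterior Inverse-Gamma(14/5, 143/4)
obs 3: x=1 → posterior Inverse-Gamma(33/10, 193/4)
obs 4: x=1/2 → posterior Inverse-Gamma(19/5, 467/8)
obs 5: x=6 → posterior Inverse-Gamma(43/10, 867/8)
obs 6: x=-4 → posterior Inverse-Gamma(24/5, 867/8)
obs 7: x=-3/2 → posterior Inverse-Gamma(53/10, 223/2)
obs 8: x=1/2 → posterior Inverse-Gamma(29/5, 973/8)
obs 9: x=-6 → posterior Inverse-Gamma(63/10, 989/8)
obs 10: x=6 → posterior Inverse-Gamma(34/5, 1389/8)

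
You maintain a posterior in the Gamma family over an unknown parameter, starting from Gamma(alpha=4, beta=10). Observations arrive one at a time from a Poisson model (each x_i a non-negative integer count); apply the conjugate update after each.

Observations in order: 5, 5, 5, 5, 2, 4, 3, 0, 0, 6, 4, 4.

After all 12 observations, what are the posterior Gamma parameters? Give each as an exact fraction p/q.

alpha=47, beta=22

obs 1: x=5 → posterior Gamma(9, 11)
obs 2: x=5 → posterior Gamma(14, 12)
obs 3: x=5 → posterior Gamma(19, 13)
obs 4: x=5 → posterior Gamma(24, 14)
obs 5: x=2 → posterior Gamma(26, 15)
obs 6: x=4 → posterior Gamma(30, 16)
obs 7: x=3 → posterior Gamma(33, 17)
obs 8: x=0 → posterior Gamma(33, 18)
obs 9: x=0 → posterior Gamma(33, 19)
obs 10: x=6 → posterior Gamma(39, 20)
obs 11: x=4 → posterior Gamma(43, 21)
obs 12: x=4 → posterior Gamma(47, 22)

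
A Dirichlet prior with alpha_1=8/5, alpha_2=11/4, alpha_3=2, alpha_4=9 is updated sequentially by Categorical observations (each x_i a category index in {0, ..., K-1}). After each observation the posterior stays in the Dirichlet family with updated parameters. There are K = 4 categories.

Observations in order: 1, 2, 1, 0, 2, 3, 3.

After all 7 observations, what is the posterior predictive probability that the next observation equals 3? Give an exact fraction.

220/447

obs 1: x=1 → posterior Dirichlet(8/5, 15/4, 2, 9)
obs 2: x=2 → posterior Dirichlet(8/5, 15/4, 3, 9)
obs 3: x=1 → posterior Dirichlet(8/5, 19/4, 3, 9)
obs 4: x=0 → posterior Dirichlet(13/5, 19/4, 3, 9)
obs 5: x=2 → posterior Dirichlet(13/5, 19/4, 4, 9)
obs 6: x=3 → posterior Dirichlet(13/5, 19/4, 4, 10)
obs 7: x=3 → posterior Dirichlet(13/5, 19/4, 4, 11)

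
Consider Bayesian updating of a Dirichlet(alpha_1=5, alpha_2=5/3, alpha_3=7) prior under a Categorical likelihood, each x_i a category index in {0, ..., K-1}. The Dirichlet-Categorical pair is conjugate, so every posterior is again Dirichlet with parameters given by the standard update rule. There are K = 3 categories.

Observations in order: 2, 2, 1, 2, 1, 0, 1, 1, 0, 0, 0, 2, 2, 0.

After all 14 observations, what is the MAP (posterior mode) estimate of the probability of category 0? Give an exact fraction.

obs 1: x=2 → posterior Dirichlet(5, 5/3, 8)
obs 2: x=2 → posterior Dirichlet(5, 5/3, 9)
obs 3: x=1 → posterior Dirichlet(5, 8/3, 9)
obs 4: x=2 → posterior Dirichlet(5, 8/3, 10)
obs 5: x=1 → posterior Dirichlet(5, 11/3, 10)
obs 6: x=0 → posterior Dirichlet(6, 11/3, 10)
obs 7: x=1 → posterior Dirichlet(6, 14/3, 10)
obs 8: x=1 → posterior Dirichlet(6, 17/3, 10)
obs 9: x=0 → posterior Dirichlet(7, 17/3, 10)
obs 10: x=0 → posterior Dirichlet(8, 17/3, 10)
obs 11: x=0 → posterior Dirichlet(9, 17/3, 10)
obs 12: x=2 → posterior Dirichlet(9, 17/3, 11)
obs 13: x=2 → posterior Dirichlet(9, 17/3, 12)
obs 14: x=0 → posterior Dirichlet(10, 17/3, 12)

27/74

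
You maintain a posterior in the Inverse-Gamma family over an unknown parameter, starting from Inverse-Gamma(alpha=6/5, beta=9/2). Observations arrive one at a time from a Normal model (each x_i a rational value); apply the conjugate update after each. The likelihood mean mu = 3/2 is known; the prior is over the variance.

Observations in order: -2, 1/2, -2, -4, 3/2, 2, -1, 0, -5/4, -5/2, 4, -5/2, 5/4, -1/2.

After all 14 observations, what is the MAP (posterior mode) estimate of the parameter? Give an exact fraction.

obs 1: x=-2 → posterior Inverse-Gamma(17/10, 85/8)
obs 2: x=1/2 → posterior Inverse-Gamma(11/5, 89/8)
obs 3: x=-2 → posterior Inverse-Gamma(27/10, 69/4)
obs 4: x=-4 → posterior Inverse-Gamma(16/5, 259/8)
obs 5: x=3/2 → posterior Inverse-Gamma(37/10, 259/8)
obs 6: x=2 → posterior Inverse-Gamma(21/5, 65/2)
obs 7: x=-1 → posterior Inverse-Gamma(47/10, 285/8)
obs 8: x=0 → posterior Inverse-Gamma(26/5, 147/4)
obs 9: x=-5/4 → posterior Inverse-Gamma(57/10, 1297/32)
obs 10: x=-5/2 → posterior Inverse-Gamma(31/5, 1553/32)
obs 11: x=4 → posterior Inverse-Gamma(67/10, 1653/32)
obs 12: x=-5/2 → posterior Inverse-Gamma(36/5, 1909/32)
obs 13: x=5/4 → posterior Inverse-Gamma(77/10, 955/16)
obs 14: x=-1/2 → posterior Inverse-Gamma(41/5, 987/16)

4935/736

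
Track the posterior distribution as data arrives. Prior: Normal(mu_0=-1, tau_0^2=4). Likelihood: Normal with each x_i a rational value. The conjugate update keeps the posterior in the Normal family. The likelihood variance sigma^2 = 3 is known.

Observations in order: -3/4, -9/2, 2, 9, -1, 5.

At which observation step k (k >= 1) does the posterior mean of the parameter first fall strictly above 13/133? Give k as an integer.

obs 1: x=-3/4 → posterior Normal(-6/7, 12/7)
obs 2: x=-9/2 → posterior Normal(-24/11, 12/11)
obs 3: x=2 → posterior Normal(-16/15, 4/5)
obs 4: x=9 → posterior Normal(20/19, 12/19)
obs 5: x=-1 → posterior Normal(16/23, 12/23)
obs 6: x=5 → posterior Normal(4/3, 4/9)

k = 4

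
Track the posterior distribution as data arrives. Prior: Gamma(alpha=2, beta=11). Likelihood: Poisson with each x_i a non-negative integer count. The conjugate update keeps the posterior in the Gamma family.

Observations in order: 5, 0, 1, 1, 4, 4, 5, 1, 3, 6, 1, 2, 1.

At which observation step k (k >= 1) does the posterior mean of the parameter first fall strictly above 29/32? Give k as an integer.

k = 6

obs 1: x=5 → posterior Gamma(7, 12)
obs 2: x=0 → posterior Gamma(7, 13)
obs 3: x=1 → posterior Gamma(8, 14)
obs 4: x=1 → posterior Gamma(9, 15)
obs 5: x=4 → posterior Gamma(13, 16)
obs 6: x=4 → posterior Gamma(17, 17)
obs 7: x=5 → posterior Gamma(22, 18)
obs 8: x=1 → posterior Gamma(23, 19)
obs 9: x=3 → posterior Gamma(26, 20)
obs 10: x=6 → posterior Gamma(32, 21)
obs 11: x=1 → posterior Gamma(33, 22)
obs 12: x=2 → posterior Gamma(35, 23)
obs 13: x=1 → posterior Gamma(36, 24)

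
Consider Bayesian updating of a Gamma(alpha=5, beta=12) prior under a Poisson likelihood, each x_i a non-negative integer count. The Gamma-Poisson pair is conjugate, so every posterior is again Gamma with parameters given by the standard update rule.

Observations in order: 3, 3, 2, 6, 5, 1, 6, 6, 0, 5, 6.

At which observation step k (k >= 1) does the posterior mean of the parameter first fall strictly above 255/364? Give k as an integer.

obs 1: x=3 → posterior Gamma(8, 13)
obs 2: x=3 → posterior Gamma(11, 14)
obs 3: x=2 → posterior Gamma(13, 15)
obs 4: x=6 → posterior Gamma(19, 16)
obs 5: x=5 → posterior Gamma(24, 17)
obs 6: x=1 → posterior Gamma(25, 18)
obs 7: x=6 → posterior Gamma(31, 19)
obs 8: x=6 → posterior Gamma(37, 20)
obs 9: x=0 → posterior Gamma(37, 21)
obs 10: x=5 → posterior Gamma(42, 22)
obs 11: x=6 → posterior Gamma(48, 23)

k = 2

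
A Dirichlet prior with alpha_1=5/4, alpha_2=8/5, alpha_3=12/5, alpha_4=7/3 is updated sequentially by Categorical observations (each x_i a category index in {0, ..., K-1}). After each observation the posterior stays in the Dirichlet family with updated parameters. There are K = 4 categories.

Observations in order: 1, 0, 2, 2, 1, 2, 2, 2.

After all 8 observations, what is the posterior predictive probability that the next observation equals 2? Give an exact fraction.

obs 1: x=1 → posterior Dirichlet(5/4, 13/5, 12/5, 7/3)
obs 2: x=0 → posterior Dirichlet(9/4, 13/5, 12/5, 7/3)
obs 3: x=2 → posterior Dirichlet(9/4, 13/5, 17/5, 7/3)
obs 4: x=2 → posterior Dirichlet(9/4, 13/5, 22/5, 7/3)
obs 5: x=1 → posterior Dirichlet(9/4, 18/5, 22/5, 7/3)
obs 6: x=2 → posterior Dirichlet(9/4, 18/5, 27/5, 7/3)
obs 7: x=2 → posterior Dirichlet(9/4, 18/5, 32/5, 7/3)
obs 8: x=2 → posterior Dirichlet(9/4, 18/5, 37/5, 7/3)

444/935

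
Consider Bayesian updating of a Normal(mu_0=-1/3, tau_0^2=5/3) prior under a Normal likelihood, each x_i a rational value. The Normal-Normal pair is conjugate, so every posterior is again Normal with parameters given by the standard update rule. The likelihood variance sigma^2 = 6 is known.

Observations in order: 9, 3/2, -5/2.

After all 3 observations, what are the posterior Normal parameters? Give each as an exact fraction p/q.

mu_0=34/33, tau_0^2=10/11

obs 1: x=9 → posterior Normal(39/23, 30/23)
obs 2: x=3/2 → posterior Normal(93/56, 15/14)
obs 3: x=-5/2 → posterior Normal(34/33, 10/11)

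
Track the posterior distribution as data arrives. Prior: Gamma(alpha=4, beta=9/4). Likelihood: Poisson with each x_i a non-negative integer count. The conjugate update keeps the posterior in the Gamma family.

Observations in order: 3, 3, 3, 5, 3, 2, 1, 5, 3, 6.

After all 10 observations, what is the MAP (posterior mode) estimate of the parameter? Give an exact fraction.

148/49

obs 1: x=3 → posterior Gamma(7, 13/4)
obs 2: x=3 → posterior Gamma(10, 17/4)
obs 3: x=3 → posterior Gamma(13, 21/4)
obs 4: x=5 → posterior Gamma(18, 25/4)
obs 5: x=3 → posterior Gamma(21, 29/4)
obs 6: x=2 → posterior Gamma(23, 33/4)
obs 7: x=1 → posterior Gamma(24, 37/4)
obs 8: x=5 → posterior Gamma(29, 41/4)
obs 9: x=3 → posterior Gamma(32, 45/4)
obs 10: x=6 → posterior Gamma(38, 49/4)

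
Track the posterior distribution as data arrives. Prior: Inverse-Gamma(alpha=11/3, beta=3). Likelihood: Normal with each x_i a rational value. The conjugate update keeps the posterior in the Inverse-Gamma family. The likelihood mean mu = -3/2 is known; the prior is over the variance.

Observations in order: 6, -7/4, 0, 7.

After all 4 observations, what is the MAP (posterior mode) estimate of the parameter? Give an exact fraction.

obs 1: x=6 → posterior Inverse-Gamma(25/6, 249/8)
obs 2: x=-7/4 → posterior Inverse-Gamma(14/3, 997/32)
obs 3: x=0 → posterior Inverse-Gamma(31/6, 1033/32)
obs 4: x=7 → posterior Inverse-Gamma(17/3, 2189/32)

6567/640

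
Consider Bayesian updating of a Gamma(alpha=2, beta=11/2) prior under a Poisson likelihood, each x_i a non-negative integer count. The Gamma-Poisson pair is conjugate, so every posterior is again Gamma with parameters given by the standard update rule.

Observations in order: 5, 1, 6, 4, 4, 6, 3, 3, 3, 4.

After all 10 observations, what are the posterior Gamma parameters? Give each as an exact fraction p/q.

obs 1: x=5 → posterior Gamma(7, 13/2)
obs 2: x=1 → posterior Gamma(8, 15/2)
obs 3: x=6 → posterior Gamma(14, 17/2)
obs 4: x=4 → posterior Gamma(18, 19/2)
obs 5: x=4 → posterior Gamma(22, 21/2)
obs 6: x=6 → posterior Gamma(28, 23/2)
obs 7: x=3 → posterior Gamma(31, 25/2)
obs 8: x=3 → posterior Gamma(34, 27/2)
obs 9: x=3 → posterior Gamma(37, 29/2)
obs 10: x=4 → posterior Gamma(41, 31/2)

alpha=41, beta=31/2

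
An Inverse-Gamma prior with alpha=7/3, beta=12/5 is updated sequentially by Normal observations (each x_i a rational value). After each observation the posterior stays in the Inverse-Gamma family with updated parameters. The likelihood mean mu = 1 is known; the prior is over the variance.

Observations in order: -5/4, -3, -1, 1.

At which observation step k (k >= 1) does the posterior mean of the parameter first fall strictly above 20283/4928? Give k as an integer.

obs 1: x=-5/4 → posterior Inverse-Gamma(17/6, 789/160)
obs 2: x=-3 → posterior Inverse-Gamma(10/3, 2069/160)
obs 3: x=-1 → posterior Inverse-Gamma(23/6, 2389/160)
obs 4: x=1 → posterior Inverse-Gamma(13/3, 2389/160)

k = 2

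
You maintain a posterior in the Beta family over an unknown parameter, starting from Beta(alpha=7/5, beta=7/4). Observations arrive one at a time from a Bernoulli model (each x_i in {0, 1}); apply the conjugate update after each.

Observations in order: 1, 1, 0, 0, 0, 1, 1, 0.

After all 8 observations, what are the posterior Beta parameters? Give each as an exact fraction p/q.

obs 1: x=1 → posterior Beta(12/5, 7/4)
obs 2: x=1 → posterior Beta(17/5, 7/4)
obs 3: x=0 → posterior Beta(17/5, 11/4)
obs 4: x=0 → posterior Beta(17/5, 15/4)
obs 5: x=0 → posterior Beta(17/5, 19/4)
obs 6: x=1 → posterior Beta(22/5, 19/4)
obs 7: x=1 → posterior Beta(27/5, 19/4)
obs 8: x=0 → posterior Beta(27/5, 23/4)

alpha=27/5, beta=23/4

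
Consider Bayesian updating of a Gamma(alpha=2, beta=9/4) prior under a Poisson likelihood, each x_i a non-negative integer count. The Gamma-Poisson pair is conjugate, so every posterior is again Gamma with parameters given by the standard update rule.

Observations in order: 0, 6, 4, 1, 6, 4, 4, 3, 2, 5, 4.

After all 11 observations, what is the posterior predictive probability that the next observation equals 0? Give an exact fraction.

49580471629057960659095472237559051000307051764321012560772359502178453/979194764103658576811326062889103806303191683871809619870709179856920057

obs 1: x=0 → posterior Gamma(2, 13/4)
obs 2: x=6 → posterior Gamma(8, 17/4)
obs 3: x=4 → posterior Gamma(12, 21/4)
obs 4: x=1 → posterior Gamma(13, 25/4)
obs 5: x=6 → posterior Gamma(19, 29/4)
obs 6: x=4 → posterior Gamma(23, 33/4)
obs 7: x=4 → posterior Gamma(27, 37/4)
obs 8: x=3 → posterior Gamma(30, 41/4)
obs 9: x=2 → posterior Gamma(32, 45/4)
obs 10: x=5 → posterior Gamma(37, 49/4)
obs 11: x=4 → posterior Gamma(41, 53/4)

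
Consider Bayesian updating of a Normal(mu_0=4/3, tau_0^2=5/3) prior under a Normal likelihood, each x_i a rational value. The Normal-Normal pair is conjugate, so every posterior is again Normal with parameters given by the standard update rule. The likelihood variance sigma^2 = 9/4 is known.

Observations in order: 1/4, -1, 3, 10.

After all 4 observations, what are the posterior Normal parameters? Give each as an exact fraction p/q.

obs 1: x=1/4 → posterior Normal(41/47, 45/47)
obs 2: x=-1 → posterior Normal(21/67, 45/67)
obs 3: x=3 → posterior Normal(27/29, 15/29)
obs 4: x=10 → posterior Normal(281/107, 45/107)

mu_0=281/107, tau_0^2=45/107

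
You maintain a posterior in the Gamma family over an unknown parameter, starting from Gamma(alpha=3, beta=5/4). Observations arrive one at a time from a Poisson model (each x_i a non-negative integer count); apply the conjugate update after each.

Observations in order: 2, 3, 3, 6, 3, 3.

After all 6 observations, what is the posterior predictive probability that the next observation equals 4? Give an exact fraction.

16520953530970564037779260076150485900800/99971538734896047460249499950752967950177

obs 1: x=2 → posterior Gamma(5, 9/4)
obs 2: x=3 → posterior Gamma(8, 13/4)
obs 3: x=3 → posterior Gamma(11, 17/4)
obs 4: x=6 → posterior Gamma(17, 21/4)
obs 5: x=3 → posterior Gamma(20, 25/4)
obs 6: x=3 → posterior Gamma(23, 29/4)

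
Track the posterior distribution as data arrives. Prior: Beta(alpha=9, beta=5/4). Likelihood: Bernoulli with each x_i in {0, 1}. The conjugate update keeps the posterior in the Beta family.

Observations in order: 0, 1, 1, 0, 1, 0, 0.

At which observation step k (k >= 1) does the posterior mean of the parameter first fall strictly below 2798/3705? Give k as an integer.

obs 1: x=0 → posterior Beta(9, 9/4)
obs 2: x=1 → posterior Beta(10, 9/4)
obs 3: x=1 → posterior Beta(11, 9/4)
obs 4: x=0 → posterior Beta(11, 13/4)
obs 5: x=1 → posterior Beta(12, 13/4)
obs 6: x=0 → posterior Beta(12, 17/4)
obs 7: x=0 → posterior Beta(12, 21/4)

k = 6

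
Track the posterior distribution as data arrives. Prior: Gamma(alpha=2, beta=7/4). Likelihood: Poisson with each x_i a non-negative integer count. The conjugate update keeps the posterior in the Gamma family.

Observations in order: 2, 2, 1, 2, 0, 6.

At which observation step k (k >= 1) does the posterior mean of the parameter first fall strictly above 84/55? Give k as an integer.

obs 1: x=2 → posterior Gamma(4, 11/4)
obs 2: x=2 → posterior Gamma(6, 15/4)
obs 3: x=1 → posterior Gamma(7, 19/4)
obs 4: x=2 → posterior Gamma(9, 23/4)
obs 5: x=0 → posterior Gamma(9, 27/4)
obs 6: x=6 → posterior Gamma(15, 31/4)

k = 2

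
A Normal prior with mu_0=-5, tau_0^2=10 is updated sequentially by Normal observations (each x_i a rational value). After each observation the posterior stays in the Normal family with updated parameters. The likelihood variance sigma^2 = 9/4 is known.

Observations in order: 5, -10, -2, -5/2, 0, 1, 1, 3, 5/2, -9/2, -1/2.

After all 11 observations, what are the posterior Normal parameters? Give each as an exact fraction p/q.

mu_0=-325/449, tau_0^2=90/449

obs 1: x=5 → posterior Normal(155/49, 90/49)
obs 2: x=-10 → posterior Normal(-245/89, 90/89)
obs 3: x=-2 → posterior Normal(-325/129, 30/43)
obs 4: x=-5/2 → posterior Normal(-425/169, 90/169)
obs 5: x=0 → posterior Normal(-425/209, 90/209)
obs 6: x=1 → posterior Normal(-385/249, 30/83)
obs 7: x=1 → posterior Normal(-345/289, 90/289)
obs 8: x=3 → posterior Normal(-225/329, 90/329)
obs 9: x=5/2 → posterior Normal(-125/369, 10/41)
obs 10: x=-9/2 → posterior Normal(-305/409, 90/409)
obs 11: x=-1/2 → posterior Normal(-325/449, 90/449)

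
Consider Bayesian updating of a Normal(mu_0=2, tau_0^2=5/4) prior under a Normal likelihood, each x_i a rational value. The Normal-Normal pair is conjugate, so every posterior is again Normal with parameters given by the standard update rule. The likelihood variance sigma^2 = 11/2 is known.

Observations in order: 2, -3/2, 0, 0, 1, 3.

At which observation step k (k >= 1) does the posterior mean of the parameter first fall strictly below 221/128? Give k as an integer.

k = 2

obs 1: x=2 → posterior Normal(2, 55/54)
obs 2: x=-3/2 → posterior Normal(93/64, 55/64)
obs 3: x=0 → posterior Normal(93/74, 55/74)
obs 4: x=0 → posterior Normal(31/28, 55/84)
obs 5: x=1 → posterior Normal(103/94, 55/94)
obs 6: x=3 → posterior Normal(133/104, 55/104)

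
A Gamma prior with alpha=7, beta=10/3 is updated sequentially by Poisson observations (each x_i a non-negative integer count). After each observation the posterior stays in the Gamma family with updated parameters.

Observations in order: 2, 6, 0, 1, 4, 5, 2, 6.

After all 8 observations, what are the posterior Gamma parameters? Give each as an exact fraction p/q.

obs 1: x=2 → posterior Gamma(9, 13/3)
obs 2: x=6 → posterior Gamma(15, 16/3)
obs 3: x=0 → posterior Gamma(15, 19/3)
obs 4: x=1 → posterior Gamma(16, 22/3)
obs 5: x=4 → posterior Gamma(20, 25/3)
obs 6: x=5 → posterior Gamma(25, 28/3)
obs 7: x=2 → posterior Gamma(27, 31/3)
obs 8: x=6 → posterior Gamma(33, 34/3)

alpha=33, beta=34/3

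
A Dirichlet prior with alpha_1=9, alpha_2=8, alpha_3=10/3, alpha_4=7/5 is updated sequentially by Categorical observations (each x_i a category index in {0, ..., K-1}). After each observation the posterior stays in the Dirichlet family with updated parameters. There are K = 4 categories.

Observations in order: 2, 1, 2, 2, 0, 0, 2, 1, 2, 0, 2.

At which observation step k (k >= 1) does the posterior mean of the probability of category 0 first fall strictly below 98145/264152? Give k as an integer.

obs 1: x=2 → posterior Dirichlet(9, 8, 13/3, 7/5)
obs 2: x=1 → posterior Dirichlet(9, 9, 13/3, 7/5)
obs 3: x=2 → posterior Dirichlet(9, 9, 16/3, 7/5)
obs 4: x=2 → posterior Dirichlet(9, 9, 19/3, 7/5)
obs 5: x=0 → posterior Dirichlet(10, 9, 19/3, 7/5)
obs 6: x=0 → posterior Dirichlet(11, 9, 19/3, 7/5)
obs 7: x=2 → posterior Dirichlet(11, 9, 22/3, 7/5)
obs 8: x=1 → posterior Dirichlet(11, 10, 22/3, 7/5)
obs 9: x=2 → posterior Dirichlet(11, 10, 25/3, 7/5)
obs 10: x=0 → posterior Dirichlet(12, 10, 25/3, 7/5)
obs 11: x=2 → posterior Dirichlet(12, 10, 28/3, 7/5)

k = 3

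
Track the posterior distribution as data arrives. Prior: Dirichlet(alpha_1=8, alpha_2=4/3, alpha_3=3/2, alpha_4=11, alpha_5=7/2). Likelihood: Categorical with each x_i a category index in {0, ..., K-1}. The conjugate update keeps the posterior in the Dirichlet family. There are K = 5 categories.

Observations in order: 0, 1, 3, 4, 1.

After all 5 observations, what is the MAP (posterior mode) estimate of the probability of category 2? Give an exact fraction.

obs 1: x=0 → posterior Dirichlet(9, 4/3, 3/2, 11, 7/2)
obs 2: x=1 → posterior Dirichlet(9, 7/3, 3/2, 11, 7/2)
obs 3: x=3 → posterior Dirichlet(9, 7/3, 3/2, 12, 7/2)
obs 4: x=4 → posterior Dirichlet(9, 7/3, 3/2, 12, 9/2)
obs 5: x=1 → posterior Dirichlet(9, 10/3, 3/2, 12, 9/2)

3/152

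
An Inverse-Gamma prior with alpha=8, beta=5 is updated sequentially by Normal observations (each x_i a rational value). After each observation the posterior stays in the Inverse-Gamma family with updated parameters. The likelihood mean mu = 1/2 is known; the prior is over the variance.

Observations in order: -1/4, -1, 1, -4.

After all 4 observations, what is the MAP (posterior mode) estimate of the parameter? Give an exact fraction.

obs 1: x=-1/4 → posterior Inverse-Gamma(17/2, 169/32)
obs 2: x=-1 → posterior Inverse-Gamma(9, 205/32)
obs 3: x=1 → posterior Inverse-Gamma(19/2, 209/32)
obs 4: x=-4 → posterior Inverse-Gamma(10, 533/32)

533/352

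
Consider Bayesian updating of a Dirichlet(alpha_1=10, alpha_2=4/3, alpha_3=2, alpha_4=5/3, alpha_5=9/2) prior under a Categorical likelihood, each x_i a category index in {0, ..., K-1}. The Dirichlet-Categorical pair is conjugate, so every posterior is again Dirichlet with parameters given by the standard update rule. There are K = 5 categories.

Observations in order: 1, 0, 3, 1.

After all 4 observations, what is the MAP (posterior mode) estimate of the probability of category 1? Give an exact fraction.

14/111

obs 1: x=1 → posterior Dirichlet(10, 7/3, 2, 5/3, 9/2)
obs 2: x=0 → posterior Dirichlet(11, 7/3, 2, 5/3, 9/2)
obs 3: x=3 → posterior Dirichlet(11, 7/3, 2, 8/3, 9/2)
obs 4: x=1 → posterior Dirichlet(11, 10/3, 2, 8/3, 9/2)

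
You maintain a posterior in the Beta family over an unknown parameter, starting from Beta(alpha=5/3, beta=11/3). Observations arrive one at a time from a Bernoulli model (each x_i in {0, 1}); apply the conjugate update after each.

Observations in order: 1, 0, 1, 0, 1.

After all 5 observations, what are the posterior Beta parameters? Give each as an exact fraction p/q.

alpha=14/3, beta=17/3

obs 1: x=1 → posterior Beta(8/3, 11/3)
obs 2: x=0 → posterior Beta(8/3, 14/3)
obs 3: x=1 → posterior Beta(11/3, 14/3)
obs 4: x=0 → posterior Beta(11/3, 17/3)
obs 5: x=1 → posterior Beta(14/3, 17/3)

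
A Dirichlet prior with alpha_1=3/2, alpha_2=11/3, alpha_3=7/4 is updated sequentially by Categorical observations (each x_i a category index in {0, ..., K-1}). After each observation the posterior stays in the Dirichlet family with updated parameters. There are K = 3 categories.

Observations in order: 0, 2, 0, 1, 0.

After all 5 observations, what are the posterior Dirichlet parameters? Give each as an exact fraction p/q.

alpha_1=9/2, alpha_2=14/3, alpha_3=11/4

obs 1: x=0 → posterior Dirichlet(5/2, 11/3, 7/4)
obs 2: x=2 → posterior Dirichlet(5/2, 11/3, 11/4)
obs 3: x=0 → posterior Dirichlet(7/2, 11/3, 11/4)
obs 4: x=1 → posterior Dirichlet(7/2, 14/3, 11/4)
obs 5: x=0 → posterior Dirichlet(9/2, 14/3, 11/4)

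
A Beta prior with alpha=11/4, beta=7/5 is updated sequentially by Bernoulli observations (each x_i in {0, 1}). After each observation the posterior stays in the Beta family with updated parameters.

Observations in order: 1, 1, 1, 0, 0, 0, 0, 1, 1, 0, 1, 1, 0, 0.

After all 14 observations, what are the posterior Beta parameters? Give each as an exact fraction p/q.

obs 1: x=1 → posterior Beta(15/4, 7/5)
obs 2: x=1 → posterior Beta(19/4, 7/5)
obs 3: x=1 → posterior Beta(23/4, 7/5)
obs 4: x=0 → posterior Beta(23/4, 12/5)
obs 5: x=0 → posterior Beta(23/4, 17/5)
obs 6: x=0 → posterior Beta(23/4, 22/5)
obs 7: x=0 → posterior Beta(23/4, 27/5)
obs 8: x=1 → posterior Beta(27/4, 27/5)
obs 9: x=1 → posterior Beta(31/4, 27/5)
obs 10: x=0 → posterior Beta(31/4, 32/5)
obs 11: x=1 → posterior Beta(35/4, 32/5)
obs 12: x=1 → posterior Beta(39/4, 32/5)
obs 13: x=0 → posterior Beta(39/4, 37/5)
obs 14: x=0 → posterior Beta(39/4, 42/5)

alpha=39/4, beta=42/5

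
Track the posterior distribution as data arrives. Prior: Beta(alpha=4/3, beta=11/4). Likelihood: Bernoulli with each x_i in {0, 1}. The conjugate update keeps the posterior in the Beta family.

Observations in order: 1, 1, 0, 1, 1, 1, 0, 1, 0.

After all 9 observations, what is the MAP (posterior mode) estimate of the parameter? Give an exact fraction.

4/7

obs 1: x=1 → posterior Beta(7/3, 11/4)
obs 2: x=1 → posterior Beta(10/3, 11/4)
obs 3: x=0 → posterior Beta(10/3, 15/4)
obs 4: x=1 → posterior Beta(13/3, 15/4)
obs 5: x=1 → posterior Beta(16/3, 15/4)
obs 6: x=1 → posterior Beta(19/3, 15/4)
obs 7: x=0 → posterior Beta(19/3, 19/4)
obs 8: x=1 → posterior Beta(22/3, 19/4)
obs 9: x=0 → posterior Beta(22/3, 23/4)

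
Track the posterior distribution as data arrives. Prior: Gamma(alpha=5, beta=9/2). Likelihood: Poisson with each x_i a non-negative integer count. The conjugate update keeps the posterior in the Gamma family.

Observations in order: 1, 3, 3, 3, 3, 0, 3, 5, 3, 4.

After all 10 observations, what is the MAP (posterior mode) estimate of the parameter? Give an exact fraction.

obs 1: x=1 → posterior Gamma(6, 11/2)
obs 2: x=3 → posterior Gamma(9, 13/2)
obs 3: x=3 → posterior Gamma(12, 15/2)
obs 4: x=3 → posterior Gamma(15, 17/2)
obs 5: x=3 → posterior Gamma(18, 19/2)
obs 6: x=0 → posterior Gamma(18, 21/2)
obs 7: x=3 → posterior Gamma(21, 23/2)
obs 8: x=5 → posterior Gamma(26, 25/2)
obs 9: x=3 → posterior Gamma(29, 27/2)
obs 10: x=4 → posterior Gamma(33, 29/2)

64/29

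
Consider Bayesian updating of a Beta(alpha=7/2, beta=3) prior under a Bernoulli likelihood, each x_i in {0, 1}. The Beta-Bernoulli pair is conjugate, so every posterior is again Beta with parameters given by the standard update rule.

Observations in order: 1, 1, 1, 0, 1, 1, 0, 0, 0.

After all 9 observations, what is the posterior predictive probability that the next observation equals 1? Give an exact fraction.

obs 1: x=1 → posterior Beta(9/2, 3)
obs 2: x=1 → posterior Beta(11/2, 3)
obs 3: x=1 → posterior Beta(13/2, 3)
obs 4: x=0 → posterior Beta(13/2, 4)
obs 5: x=1 → posterior Beta(15/2, 4)
obs 6: x=1 → posterior Beta(17/2, 4)
obs 7: x=0 → posterior Beta(17/2, 5)
obs 8: x=0 → posterior Beta(17/2, 6)
obs 9: x=0 → posterior Beta(17/2, 7)

17/31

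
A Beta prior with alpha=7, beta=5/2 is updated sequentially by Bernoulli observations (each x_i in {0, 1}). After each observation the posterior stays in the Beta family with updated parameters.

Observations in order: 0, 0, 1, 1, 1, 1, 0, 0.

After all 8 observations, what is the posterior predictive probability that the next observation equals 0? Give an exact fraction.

obs 1: x=0 → posterior Beta(7, 7/2)
obs 2: x=0 → posterior Beta(7, 9/2)
obs 3: x=1 → posterior Beta(8, 9/2)
obs 4: x=1 → posterior Beta(9, 9/2)
obs 5: x=1 → posterior Beta(10, 9/2)
obs 6: x=1 → posterior Beta(11, 9/2)
obs 7: x=0 → posterior Beta(11, 11/2)
obs 8: x=0 → posterior Beta(11, 13/2)

13/35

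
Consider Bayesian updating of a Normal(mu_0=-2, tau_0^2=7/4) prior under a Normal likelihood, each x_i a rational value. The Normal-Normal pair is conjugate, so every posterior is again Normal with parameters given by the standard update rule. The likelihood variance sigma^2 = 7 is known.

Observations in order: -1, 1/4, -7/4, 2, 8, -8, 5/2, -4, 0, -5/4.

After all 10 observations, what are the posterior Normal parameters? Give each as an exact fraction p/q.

obs 1: x=-1 → posterior Normal(-9/5, 7/5)
obs 2: x=1/4 → posterior Normal(-35/24, 7/6)
obs 3: x=-7/4 → posterior Normal(-3/2, 1)
obs 4: x=2 → posterior Normal(-17/16, 7/8)
obs 5: x=8 → posterior Normal(-1/18, 7/9)
obs 6: x=-8 → posterior Normal(-17/20, 7/10)
obs 7: x=5/2 → posterior Normal(-6/11, 7/11)
obs 8: x=-4 → posterior Normal(-5/6, 7/12)
obs 9: x=0 → posterior Normal(-10/13, 7/13)
obs 10: x=-5/4 → posterior Normal(-45/56, 1/2)

mu_0=-45/56, tau_0^2=1/2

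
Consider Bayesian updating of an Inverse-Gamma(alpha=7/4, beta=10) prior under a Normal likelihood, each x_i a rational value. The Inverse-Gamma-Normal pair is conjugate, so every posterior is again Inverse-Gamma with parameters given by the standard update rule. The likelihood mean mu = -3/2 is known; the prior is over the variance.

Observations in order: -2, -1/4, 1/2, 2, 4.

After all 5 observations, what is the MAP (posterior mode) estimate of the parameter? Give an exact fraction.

obs 1: x=-2 → posterior Inverse-Gamma(9/4, 81/8)
obs 2: x=-1/4 → posterior Inverse-Gamma(11/4, 349/32)
obs 3: x=1/2 → posterior Inverse-Gamma(13/4, 413/32)
obs 4: x=2 → posterior Inverse-Gamma(15/4, 609/32)
obs 5: x=4 → posterior Inverse-Gamma(17/4, 1093/32)

1093/168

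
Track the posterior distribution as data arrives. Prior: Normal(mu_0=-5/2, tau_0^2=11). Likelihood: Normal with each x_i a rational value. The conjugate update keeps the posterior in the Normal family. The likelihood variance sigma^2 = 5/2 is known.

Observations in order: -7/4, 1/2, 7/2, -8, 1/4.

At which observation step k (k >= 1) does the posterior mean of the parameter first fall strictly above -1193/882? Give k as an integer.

k = 2

obs 1: x=-7/4 → posterior Normal(-17/9, 55/27)
obs 2: x=1/2 → posterior Normal(-40/49, 55/49)
obs 3: x=7/2 → posterior Normal(37/71, 55/71)
obs 4: x=-8 → posterior Normal(-139/93, 55/93)
obs 5: x=1/4 → posterior Normal(-267/230, 11/23)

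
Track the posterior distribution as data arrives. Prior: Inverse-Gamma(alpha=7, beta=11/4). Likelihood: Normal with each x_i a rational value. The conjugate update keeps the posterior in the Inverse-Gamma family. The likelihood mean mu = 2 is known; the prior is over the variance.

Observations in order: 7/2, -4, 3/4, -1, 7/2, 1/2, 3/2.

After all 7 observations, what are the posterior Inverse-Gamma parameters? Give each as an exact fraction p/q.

obs 1: x=7/2 → posterior Inverse-Gamma(15/2, 31/8)
obs 2: x=-4 → posterior Inverse-Gamma(8, 175/8)
obs 3: x=3/4 → posterior Inverse-Gamma(17/2, 725/32)
obs 4: x=-1 → posterior Inverse-Gamma(9, 869/32)
obs 5: x=7/2 → posterior Inverse-Gamma(19/2, 905/32)
obs 6: x=1/2 → posterior Inverse-Gamma(10, 941/32)
obs 7: x=3/2 → posterior Inverse-Gamma(21/2, 945/32)

alpha=21/2, beta=945/32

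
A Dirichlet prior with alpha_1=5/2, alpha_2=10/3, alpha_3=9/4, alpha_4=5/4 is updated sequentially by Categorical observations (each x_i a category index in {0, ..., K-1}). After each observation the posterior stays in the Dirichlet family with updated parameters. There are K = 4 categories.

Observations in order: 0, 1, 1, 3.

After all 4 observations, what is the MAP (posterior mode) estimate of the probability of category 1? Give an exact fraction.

obs 1: x=0 → posterior Dirichlet(7/2, 10/3, 9/4, 5/4)
obs 2: x=1 → posterior Dirichlet(7/2, 13/3, 9/4, 5/4)
obs 3: x=1 → posterior Dirichlet(7/2, 16/3, 9/4, 5/4)
obs 4: x=3 → posterior Dirichlet(7/2, 16/3, 9/4, 9/4)

13/28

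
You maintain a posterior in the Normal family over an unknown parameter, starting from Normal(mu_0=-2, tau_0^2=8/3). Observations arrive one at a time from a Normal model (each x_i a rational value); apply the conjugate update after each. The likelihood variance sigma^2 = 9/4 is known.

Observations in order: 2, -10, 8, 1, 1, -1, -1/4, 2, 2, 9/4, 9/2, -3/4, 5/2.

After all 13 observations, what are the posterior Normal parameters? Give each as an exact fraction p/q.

mu_0=370/443, tau_0^2=72/443

obs 1: x=2 → posterior Normal(10/59, 72/59)
obs 2: x=-10 → posterior Normal(-310/91, 72/91)
obs 3: x=8 → posterior Normal(-18/41, 24/41)
obs 4: x=1 → posterior Normal(-22/155, 72/155)
obs 5: x=1 → posterior Normal(10/187, 72/187)
obs 6: x=-1 → posterior Normal(-22/219, 24/73)
obs 7: x=-1/4 → posterior Normal(-30/251, 72/251)
obs 8: x=2 → posterior Normal(34/283, 72/283)
obs 9: x=2 → posterior Normal(14/45, 8/35)
obs 10: x=9/4 → posterior Normal(170/347, 72/347)
obs 11: x=9/2 → posterior Normal(314/379, 72/379)
obs 12: x=-3/4 → posterior Normal(290/411, 24/137)
obs 13: x=5/2 → posterior Normal(370/443, 72/443)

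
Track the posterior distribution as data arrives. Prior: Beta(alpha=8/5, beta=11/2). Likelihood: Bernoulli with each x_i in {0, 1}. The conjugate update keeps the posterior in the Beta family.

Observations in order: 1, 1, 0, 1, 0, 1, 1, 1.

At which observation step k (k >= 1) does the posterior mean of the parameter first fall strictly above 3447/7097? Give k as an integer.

obs 1: x=1 → posterior Beta(13/5, 11/2)
obs 2: x=1 → posterior Beta(18/5, 11/2)
obs 3: x=0 → posterior Beta(18/5, 13/2)
obs 4: x=1 → posterior Beta(23/5, 13/2)
obs 5: x=0 → posterior Beta(23/5, 15/2)
obs 6: x=1 → posterior Beta(28/5, 15/2)
obs 7: x=1 → posterior Beta(33/5, 15/2)
obs 8: x=1 → posterior Beta(38/5, 15/2)

k = 8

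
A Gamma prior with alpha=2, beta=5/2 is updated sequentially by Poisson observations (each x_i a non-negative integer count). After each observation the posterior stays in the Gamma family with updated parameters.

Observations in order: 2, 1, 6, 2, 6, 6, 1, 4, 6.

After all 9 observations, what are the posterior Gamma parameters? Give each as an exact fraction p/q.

alpha=36, beta=23/2

obs 1: x=2 → posterior Gamma(4, 7/2)
obs 2: x=1 → posterior Gamma(5, 9/2)
obs 3: x=6 → posterior Gamma(11, 11/2)
obs 4: x=2 → posterior Gamma(13, 13/2)
obs 5: x=6 → posterior Gamma(19, 15/2)
obs 6: x=6 → posterior Gamma(25, 17/2)
obs 7: x=1 → posterior Gamma(26, 19/2)
obs 8: x=4 → posterior Gamma(30, 21/2)
obs 9: x=6 → posterior Gamma(36, 23/2)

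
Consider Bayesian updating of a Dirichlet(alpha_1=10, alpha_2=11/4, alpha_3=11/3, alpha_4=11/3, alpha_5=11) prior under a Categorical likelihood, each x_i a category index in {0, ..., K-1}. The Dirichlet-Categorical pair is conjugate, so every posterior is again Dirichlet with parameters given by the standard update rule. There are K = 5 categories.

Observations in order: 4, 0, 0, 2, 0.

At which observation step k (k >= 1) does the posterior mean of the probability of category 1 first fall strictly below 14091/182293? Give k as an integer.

k = 5

obs 1: x=4 → posterior Dirichlet(10, 11/4, 11/3, 11/3, 12)
obs 2: x=0 → posterior Dirichlet(11, 11/4, 11/3, 11/3, 12)
obs 3: x=0 → posterior Dirichlet(12, 11/4, 11/3, 11/3, 12)
obs 4: x=2 → posterior Dirichlet(12, 11/4, 14/3, 11/3, 12)
obs 5: x=0 → posterior Dirichlet(13, 11/4, 14/3, 11/3, 12)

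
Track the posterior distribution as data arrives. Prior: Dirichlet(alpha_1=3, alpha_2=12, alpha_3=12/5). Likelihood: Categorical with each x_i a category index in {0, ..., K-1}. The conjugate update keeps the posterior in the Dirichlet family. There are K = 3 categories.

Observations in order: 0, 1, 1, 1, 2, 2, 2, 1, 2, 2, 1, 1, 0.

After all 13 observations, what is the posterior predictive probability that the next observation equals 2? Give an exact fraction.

37/152

obs 1: x=0 → posterior Dirichlet(4, 12, 12/5)
obs 2: x=1 → posterior Dirichlet(4, 13, 12/5)
obs 3: x=1 → posterior Dirichlet(4, 14, 12/5)
obs 4: x=1 → posterior Dirichlet(4, 15, 12/5)
obs 5: x=2 → posterior Dirichlet(4, 15, 17/5)
obs 6: x=2 → posterior Dirichlet(4, 15, 22/5)
obs 7: x=2 → posterior Dirichlet(4, 15, 27/5)
obs 8: x=1 → posterior Dirichlet(4, 16, 27/5)
obs 9: x=2 → posterior Dirichlet(4, 16, 32/5)
obs 10: x=2 → posterior Dirichlet(4, 16, 37/5)
obs 11: x=1 → posterior Dirichlet(4, 17, 37/5)
obs 12: x=1 → posterior Dirichlet(4, 18, 37/5)
obs 13: x=0 → posterior Dirichlet(5, 18, 37/5)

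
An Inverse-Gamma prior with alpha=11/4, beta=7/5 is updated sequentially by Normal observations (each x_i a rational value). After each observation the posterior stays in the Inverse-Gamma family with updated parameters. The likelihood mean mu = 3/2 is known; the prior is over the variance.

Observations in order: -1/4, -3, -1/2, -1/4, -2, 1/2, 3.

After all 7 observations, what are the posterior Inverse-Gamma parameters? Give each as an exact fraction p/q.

obs 1: x=-1/4 → posterior Inverse-Gamma(13/4, 469/160)
obs 2: x=-3 → posterior Inverse-Gamma(15/4, 2089/160)
obs 3: x=-1/2 → posterior Inverse-Gamma(17/4, 2409/160)
obs 4: x=-1/4 → posterior Inverse-Gamma(19/4, 1327/80)
obs 5: x=-2 → posterior Inverse-Gamma(21/4, 1817/80)
obs 6: x=1/2 → posterior Inverse-Gamma(23/4, 1857/80)
obs 7: x=3 → posterior Inverse-Gamma(25/4, 1947/80)

alpha=25/4, beta=1947/80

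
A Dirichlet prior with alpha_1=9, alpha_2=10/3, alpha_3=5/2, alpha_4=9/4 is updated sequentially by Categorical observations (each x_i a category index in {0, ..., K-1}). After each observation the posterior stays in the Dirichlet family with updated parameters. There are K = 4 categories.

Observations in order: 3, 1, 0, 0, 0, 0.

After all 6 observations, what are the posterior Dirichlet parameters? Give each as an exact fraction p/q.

obs 1: x=3 → posterior Dirichlet(9, 10/3, 5/2, 13/4)
obs 2: x=1 → posterior Dirichlet(9, 13/3, 5/2, 13/4)
obs 3: x=0 → posterior Dirichlet(10, 13/3, 5/2, 13/4)
obs 4: x=0 → posterior Dirichlet(11, 13/3, 5/2, 13/4)
obs 5: x=0 → posterior Dirichlet(12, 13/3, 5/2, 13/4)
obs 6: x=0 → posterior Dirichlet(13, 13/3, 5/2, 13/4)

alpha_1=13, alpha_2=13/3, alpha_3=5/2, alpha_4=13/4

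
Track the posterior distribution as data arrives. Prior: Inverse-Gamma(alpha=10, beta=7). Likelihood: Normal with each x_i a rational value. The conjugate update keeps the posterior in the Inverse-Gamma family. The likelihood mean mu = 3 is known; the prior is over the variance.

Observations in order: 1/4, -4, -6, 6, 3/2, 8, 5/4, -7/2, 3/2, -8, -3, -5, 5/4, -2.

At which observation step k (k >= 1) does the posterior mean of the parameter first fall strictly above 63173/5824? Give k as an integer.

k = 10

obs 1: x=1/4 → posterior Inverse-Gamma(21/2, 345/32)
obs 2: x=-4 → posterior Inverse-Gamma(11, 1129/32)
obs 3: x=-6 → posterior Inverse-Gamma(23/2, 2425/32)
obs 4: x=6 → posterior Inverse-Gamma(12, 2569/32)
obs 5: x=3/2 → posterior Inverse-Gamma(25/2, 2605/32)
obs 6: x=8 → posterior Inverse-Gamma(13, 3005/32)
obs 7: x=5/4 → posterior Inverse-Gamma(27/2, 1527/16)
obs 8: x=-7/2 → posterior Inverse-Gamma(14, 1865/16)
obs 9: x=3/2 → posterior Inverse-Gamma(29/2, 1883/16)
obs 10: x=-8 → posterior Inverse-Gamma(15, 2851/16)
obs 11: x=-3 → posterior Inverse-Gamma(31/2, 3139/16)
obs 12: x=-5 → posterior Inverse-Gamma(16, 3651/16)
obs 13: x=5/4 → posterior Inverse-Gamma(33/2, 7351/32)
obs 14: x=-2 → posterior Inverse-Gamma(17, 7751/32)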